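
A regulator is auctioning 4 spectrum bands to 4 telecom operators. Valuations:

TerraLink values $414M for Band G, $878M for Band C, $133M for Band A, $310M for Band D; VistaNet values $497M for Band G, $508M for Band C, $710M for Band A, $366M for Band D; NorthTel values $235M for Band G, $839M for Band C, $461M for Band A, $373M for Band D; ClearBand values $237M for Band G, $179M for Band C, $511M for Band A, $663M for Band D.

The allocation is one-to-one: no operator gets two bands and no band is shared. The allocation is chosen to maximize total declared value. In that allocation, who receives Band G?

Treat this as an assignment problem: match each operator to one band.
Optimal: TerraLink→Band G ($414M), VistaNet→Band A ($710M), NorthTel→Band C ($839M), ClearBand→Band D ($663M) — total 414+710+839+663 = $2626M.
Max-entry greedy (repeatedly take the single best remaining cell) gives $2486M, worse by 140.
Every other assignment is strictly worse.
TerraLink's own top band is Band C ($878M), but forcing TerraLink→Band C and reassigning the rest optimally gives only $2499M — worse by 127.

TerraLink receives Band G.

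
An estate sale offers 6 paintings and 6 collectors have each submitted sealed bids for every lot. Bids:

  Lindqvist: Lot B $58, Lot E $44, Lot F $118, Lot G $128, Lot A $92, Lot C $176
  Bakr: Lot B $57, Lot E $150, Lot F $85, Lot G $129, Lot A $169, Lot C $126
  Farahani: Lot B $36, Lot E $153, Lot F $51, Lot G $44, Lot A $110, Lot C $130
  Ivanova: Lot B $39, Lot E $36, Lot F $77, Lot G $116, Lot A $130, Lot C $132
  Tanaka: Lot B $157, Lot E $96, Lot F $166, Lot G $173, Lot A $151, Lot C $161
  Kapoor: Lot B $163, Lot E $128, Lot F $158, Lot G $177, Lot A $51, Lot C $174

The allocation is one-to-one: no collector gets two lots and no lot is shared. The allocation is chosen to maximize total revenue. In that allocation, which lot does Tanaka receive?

This is the linear assignment problem.
Optimal: Lindqvist→Lot C ($176), Bakr→Lot A ($169), Farahani→Lot E ($153), Ivanova→Lot G ($116), Tanaka→Lot F ($166), Kapoor→Lot B ($163) — total 176+169+153+116+166+163 = $943.
Max-entry greedy (repeatedly take the single best remaining cell) gives $880, worse by 63.
Swapping Farahani↔Tanaka (Farahani→Lot F $51, Tanaka→Lot E $96) loses 172.
Every other assignment is strictly worse.
Tanaka's own top lot is Lot G ($173), but forcing Tanaka→Lot G and reassigning the rest optimally gives only $911 — worse by 32.

Tanaka receives Lot F.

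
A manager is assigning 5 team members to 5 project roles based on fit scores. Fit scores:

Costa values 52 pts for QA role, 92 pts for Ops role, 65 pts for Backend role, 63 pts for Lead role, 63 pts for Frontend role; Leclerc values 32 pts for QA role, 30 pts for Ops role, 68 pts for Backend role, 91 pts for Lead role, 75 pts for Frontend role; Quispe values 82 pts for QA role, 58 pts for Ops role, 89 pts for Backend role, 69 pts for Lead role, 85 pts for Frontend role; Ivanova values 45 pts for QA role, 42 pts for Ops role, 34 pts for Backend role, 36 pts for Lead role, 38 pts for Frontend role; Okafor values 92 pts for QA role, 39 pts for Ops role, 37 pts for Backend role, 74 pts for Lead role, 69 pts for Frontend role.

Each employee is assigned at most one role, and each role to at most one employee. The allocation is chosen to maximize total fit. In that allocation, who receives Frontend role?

Ivanova receives Frontend role.

Optimal: Costa→Ops role (92 pts), Leclerc→Lead role (91 pts), Quispe→Backend role (89 pts), Ivanova→Frontend role (38 pts), Okafor→QA role (92 pts) — total 92+91+89+38+92 = 402 pts.
Row-greedy (each employee in turn takes its best remaining role) gives 386 pts, worse by 16.
Checked against all permutations: 402 pts is optimal.
Ivanova's own top role is QA role (45 pts), but forcing Ivanova→QA role and reassigning the rest optimally gives only 386 pts — worse by 16.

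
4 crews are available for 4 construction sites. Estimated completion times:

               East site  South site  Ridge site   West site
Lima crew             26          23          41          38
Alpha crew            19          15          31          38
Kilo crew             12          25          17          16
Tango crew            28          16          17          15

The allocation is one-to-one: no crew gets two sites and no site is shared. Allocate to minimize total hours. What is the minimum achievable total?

Min total: 73 hours

Treat this as an assignment problem: match each crew to one site.
Optimal: Lima crew→East site (26 hours), Alpha crew→South site (15 hours), Kilo crew→Ridge site (17 hours), Tango crew→West site (15 hours) — total 26+15+17+15 = 73 hours.
Column-greedy (each site in turn goes to its cheapest remaining crew) gives 82 hours, worse by 9.
Next-best assignment: Lima crew→East site, Alpha crew→South site, Kilo crew→West site, Tango crew→Ridge site = 74 hours.
Checked against all permutations: 73 hours is optimal.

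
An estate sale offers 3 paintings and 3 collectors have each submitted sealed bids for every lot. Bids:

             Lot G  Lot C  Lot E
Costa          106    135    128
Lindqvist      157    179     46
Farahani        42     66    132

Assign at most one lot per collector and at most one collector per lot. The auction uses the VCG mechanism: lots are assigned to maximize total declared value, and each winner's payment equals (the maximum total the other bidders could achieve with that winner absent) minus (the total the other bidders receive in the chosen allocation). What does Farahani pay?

Efficient allocation: Costa→Lot C ($135), Lindqvist→Lot G ($157), Farahani→Lot E ($132); total welfare W = $424.
Farahani receives Lot E at value $132, so the others get W − 132 = $292.
Without Farahani: best allocation of the remaining 2 bidders over all 3 lots is Costa→Lot E ($128), Lindqvist→Lot C ($179), total $307.
VCG payment = (others' best without Farahani) − (others' welfare with Farahani) = 307 − 292 = $15.

Farahani pays $15.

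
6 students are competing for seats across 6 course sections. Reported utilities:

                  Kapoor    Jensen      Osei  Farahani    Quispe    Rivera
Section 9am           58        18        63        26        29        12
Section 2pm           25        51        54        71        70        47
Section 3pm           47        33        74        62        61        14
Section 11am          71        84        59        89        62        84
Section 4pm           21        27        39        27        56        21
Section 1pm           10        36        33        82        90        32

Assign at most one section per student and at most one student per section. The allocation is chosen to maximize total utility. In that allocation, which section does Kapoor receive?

Kapoor receives Section 9am.

This is a one-to-one assignment (maximum-weight bipartite matching).
Optimal: Kapoor→Section 9am (58 points), Jensen→Section 2pm (51 points), Osei→Section 3pm (74 points), Farahani→Section 1pm (82 points), Quispe→Section 4pm (56 points), Rivera→Section 11am (84 points) — total 58+51+74+82+56+84 = 405 points.
Max-entry greedy (repeatedly take the single best remaining cell) gives 383 points, worse by 22.
Swapping Jensen↔Farahani (Jensen→Section 1pm 36 points, Farahani→Section 2pm 71 points) loses 26.
Kapoor's own top section is Section 11am (71 points), but forcing Kapoor→Section 11am and reassigning the rest optimally gives only 360 points — worse by 45.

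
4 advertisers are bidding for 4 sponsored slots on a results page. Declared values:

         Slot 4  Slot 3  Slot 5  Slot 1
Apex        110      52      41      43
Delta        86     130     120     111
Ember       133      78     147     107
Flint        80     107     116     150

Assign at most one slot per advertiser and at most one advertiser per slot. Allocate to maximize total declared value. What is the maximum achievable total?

Max total: $537

Optimal: Apex→Slot 4 ($110), Delta→Slot 3 ($130), Ember→Slot 5 ($147), Flint→Slot 1 ($150) — total 110+130+147+150 = $537.
Column-greedy (each slot in turn goes to its best remaining advertiser) gives $422, worse by 115.
No other one-to-one assignment exceeds $537.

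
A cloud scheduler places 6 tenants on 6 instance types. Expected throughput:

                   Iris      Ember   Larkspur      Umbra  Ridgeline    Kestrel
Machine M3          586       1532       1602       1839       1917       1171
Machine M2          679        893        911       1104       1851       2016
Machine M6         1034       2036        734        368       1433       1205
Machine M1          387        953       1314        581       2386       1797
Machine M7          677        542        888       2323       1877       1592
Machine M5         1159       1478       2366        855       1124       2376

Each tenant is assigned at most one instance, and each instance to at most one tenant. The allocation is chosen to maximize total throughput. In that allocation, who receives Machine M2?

Kestrel receives Machine M2.

Optimal: Iris→Machine M3 (586 ops/s), Ember→Machine M6 (2036 ops/s), Larkspur→Machine M5 (2366 ops/s), Umbra→Machine M7 (2323 ops/s), Ridgeline→Machine M1 (2386 ops/s), Kestrel→Machine M2 (2016 ops/s) — total 586+2036+2366+2323+2386+2016 = 11713 ops/s.
Kestrel's own top instance is Machine M5 (2376 ops/s), but forcing Kestrel→Machine M5 and reassigning the rest optimally gives only 11402 ops/s — worse by 311.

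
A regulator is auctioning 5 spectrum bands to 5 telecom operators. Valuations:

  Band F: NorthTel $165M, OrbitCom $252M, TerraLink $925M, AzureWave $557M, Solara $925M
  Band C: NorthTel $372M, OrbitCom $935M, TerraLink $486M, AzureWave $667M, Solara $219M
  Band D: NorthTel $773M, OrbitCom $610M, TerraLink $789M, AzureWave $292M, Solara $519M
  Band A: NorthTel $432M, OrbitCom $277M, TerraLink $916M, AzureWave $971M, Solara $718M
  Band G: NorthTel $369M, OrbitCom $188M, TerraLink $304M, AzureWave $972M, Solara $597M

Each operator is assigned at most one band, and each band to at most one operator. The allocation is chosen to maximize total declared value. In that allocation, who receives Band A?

Optimal: NorthTel→Band D ($773M), OrbitCom→Band C ($935M), TerraLink→Band A ($916M), AzureWave→Band G ($972M), Solara→Band F ($925M) — total 773+935+916+972+925 = $4521M.
Max-entry greedy (repeatedly take the single best remaining cell) gives $4323M, worse by 198.
TerraLink's own top band is Band F ($925M), but forcing TerraLink→Band F and reassigning the rest optimally gives only $4323M — worse by 198.

TerraLink receives Band A.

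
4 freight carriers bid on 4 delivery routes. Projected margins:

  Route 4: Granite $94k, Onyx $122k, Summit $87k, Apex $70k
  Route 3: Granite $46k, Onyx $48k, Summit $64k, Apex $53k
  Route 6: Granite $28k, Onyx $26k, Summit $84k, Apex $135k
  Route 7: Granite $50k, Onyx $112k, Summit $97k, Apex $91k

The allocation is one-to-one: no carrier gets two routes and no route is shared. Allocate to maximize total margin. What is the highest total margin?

Maximum total: $405k

This is the linear assignment problem.
Optimal: Granite→Route 4 ($94k), Onyx→Route 7 ($112k), Summit→Route 3 ($64k), Apex→Route 6 ($135k) — total 94+112+64+135 = $405k.
Every other assignment is strictly worse.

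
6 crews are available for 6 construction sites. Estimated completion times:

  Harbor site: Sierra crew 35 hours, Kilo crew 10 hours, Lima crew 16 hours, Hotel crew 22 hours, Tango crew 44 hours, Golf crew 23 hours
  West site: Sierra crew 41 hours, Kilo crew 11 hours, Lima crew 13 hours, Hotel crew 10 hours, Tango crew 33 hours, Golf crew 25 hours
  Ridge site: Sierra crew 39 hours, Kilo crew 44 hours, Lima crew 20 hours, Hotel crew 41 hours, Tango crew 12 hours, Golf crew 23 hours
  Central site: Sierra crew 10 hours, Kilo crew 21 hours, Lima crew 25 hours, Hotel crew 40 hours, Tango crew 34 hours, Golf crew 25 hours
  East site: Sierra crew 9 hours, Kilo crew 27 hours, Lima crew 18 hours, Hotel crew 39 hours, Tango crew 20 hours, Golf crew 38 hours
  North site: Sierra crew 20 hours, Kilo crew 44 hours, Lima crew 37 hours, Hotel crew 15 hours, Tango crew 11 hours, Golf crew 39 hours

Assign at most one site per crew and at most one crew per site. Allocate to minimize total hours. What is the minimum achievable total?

Optimal: Sierra crew→Central site (10 hours), Kilo crew→Harbor site (10 hours), Lima crew→East site (18 hours), Hotel crew→West site (10 hours), Tango crew→North site (11 hours), Golf crew→Ridge site (23 hours) — total 10+10+18+10+11+23 = 82 hours.
Column-greedy (each site in turn goes to its cheapest remaining crew) gives 99 hours, worse by 17.

Minimum total: 82 hours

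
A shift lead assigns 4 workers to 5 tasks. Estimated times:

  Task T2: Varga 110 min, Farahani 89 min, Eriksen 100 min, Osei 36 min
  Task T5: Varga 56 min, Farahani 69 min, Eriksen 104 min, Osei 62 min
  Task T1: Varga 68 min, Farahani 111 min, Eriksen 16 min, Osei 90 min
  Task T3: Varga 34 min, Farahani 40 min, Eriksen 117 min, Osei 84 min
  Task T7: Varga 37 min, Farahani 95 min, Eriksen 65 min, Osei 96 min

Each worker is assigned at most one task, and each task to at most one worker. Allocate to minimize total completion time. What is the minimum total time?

This is the linear assignment problem.
Optimal: Varga→Task T7 (37 min), Farahani→Task T3 (40 min), Eriksen→Task T1 (16 min), Osei→Task T2 (36 min) — total 37+40+16+36 = 129 min.
Min-entry greedy (repeatedly take the single cheapest remaining cell) gives 155 min, worse by 26.
Next-best assignment: Varga→Task T5, Farahani→Task T3, Eriksen→Task T1, Osei→Task T2 = 148 min.

Min total: 129 min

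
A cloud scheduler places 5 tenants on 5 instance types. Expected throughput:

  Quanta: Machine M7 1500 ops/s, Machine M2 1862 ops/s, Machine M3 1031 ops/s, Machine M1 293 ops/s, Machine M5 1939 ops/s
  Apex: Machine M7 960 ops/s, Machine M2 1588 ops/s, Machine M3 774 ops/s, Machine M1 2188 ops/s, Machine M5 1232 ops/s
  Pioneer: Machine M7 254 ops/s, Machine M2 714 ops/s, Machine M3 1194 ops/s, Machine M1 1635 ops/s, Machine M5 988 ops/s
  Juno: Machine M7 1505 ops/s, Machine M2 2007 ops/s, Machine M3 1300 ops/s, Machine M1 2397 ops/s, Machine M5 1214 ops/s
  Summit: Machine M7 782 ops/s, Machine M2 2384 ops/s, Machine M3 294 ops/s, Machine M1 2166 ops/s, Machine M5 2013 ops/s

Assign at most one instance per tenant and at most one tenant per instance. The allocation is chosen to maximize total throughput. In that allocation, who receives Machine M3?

Pioneer receives Machine M3.

Treat this as an assignment problem: match each tenant to one instance.
Optimal: Quanta→Machine M5 (1939 ops/s), Apex→Machine M1 (2188 ops/s), Pioneer→Machine M3 (1194 ops/s), Juno→Machine M7 (1505 ops/s), Summit→Machine M2 (2384 ops/s) — total 1939+2188+1194+1505+2384 = 9210 ops/s.
Row-greedy (each tenant in turn takes its best remaining instance) gives 8110 ops/s, worse by 1100.
Next-best assignment: Quanta→Machine M7, Apex→Machine M1, Pioneer→Machine M3, Juno→Machine M2, Summit→Machine M5 = 8902 ops/s.
No other one-to-one assignment exceeds 9210 ops/s.
Pioneer's own top instance is Machine M1 (1635 ops/s), but forcing Pioneer→Machine M1 and reassigning the rest optimally gives only 8237 ops/s — worse by 973.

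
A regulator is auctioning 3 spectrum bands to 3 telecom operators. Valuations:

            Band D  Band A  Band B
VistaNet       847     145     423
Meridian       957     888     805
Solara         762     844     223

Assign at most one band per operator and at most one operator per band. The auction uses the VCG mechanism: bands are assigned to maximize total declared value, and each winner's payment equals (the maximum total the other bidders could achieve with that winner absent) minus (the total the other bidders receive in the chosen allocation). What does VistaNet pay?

VistaNet pays $152M.

Efficient allocation: VistaNet→Band D ($847M), Meridian→Band B ($805M), Solara→Band A ($844M); total welfare W = $2496M.
VistaNet receives Band D at value $847M, so the others get W − 847 = $1649M.
Without VistaNet: best allocation of the remaining 2 bidders over all 3 bands is Meridian→Band D ($957M), Solara→Band A ($844M), total $1801M.
VCG payment = (others' best without VistaNet) − (others' welfare with VistaNet) = 1801 − 1649 = $152M.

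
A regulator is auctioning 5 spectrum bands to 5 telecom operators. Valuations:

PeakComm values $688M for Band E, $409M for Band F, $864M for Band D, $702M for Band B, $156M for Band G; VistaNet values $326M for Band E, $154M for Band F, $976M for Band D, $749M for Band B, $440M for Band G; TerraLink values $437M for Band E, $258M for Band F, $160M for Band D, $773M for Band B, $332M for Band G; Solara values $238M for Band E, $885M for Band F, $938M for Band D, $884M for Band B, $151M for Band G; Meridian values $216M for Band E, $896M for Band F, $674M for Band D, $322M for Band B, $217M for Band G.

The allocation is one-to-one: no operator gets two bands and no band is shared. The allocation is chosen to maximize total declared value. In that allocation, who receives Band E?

This is the linear assignment problem.
Optimal: PeakComm→Band E ($688M), VistaNet→Band D ($976M), TerraLink→Band G ($332M), Solara→Band B ($884M), Meridian→Band F ($896M) — total 688+976+332+884+896 = $3776M.
Row-greedy (each operator in turn takes its best remaining band) gives $3152M, worse by 624.
Next-best assignment: PeakComm→Band E, VistaNet→Band G, TerraLink→Band B, Solara→Band D, Meridian→Band F = $3735M.
Swapping Solara↔Meridian (Solara→Band F $885M, Meridian→Band B $322M) loses 573.
No other one-to-one assignment exceeds $3776M.
PeakComm's own top band is Band D ($864M), but forcing PeakComm→Band D and reassigning the rest optimally gives only $3521M — worse by 255.

PeakComm receives Band E.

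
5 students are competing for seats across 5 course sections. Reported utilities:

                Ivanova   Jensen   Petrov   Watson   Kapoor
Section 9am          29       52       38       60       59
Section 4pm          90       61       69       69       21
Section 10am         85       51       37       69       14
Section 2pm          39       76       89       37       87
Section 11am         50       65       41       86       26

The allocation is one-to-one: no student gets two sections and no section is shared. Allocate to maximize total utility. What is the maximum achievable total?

Treat this as an assignment problem: match each student to one section.
Optimal: Ivanova→Section 10am (85 points), Jensen→Section 4pm (61 points), Petrov→Section 2pm (89 points), Watson→Section 11am (86 points), Kapoor→Section 9am (59 points) — total 85+61+89+86+59 = 380 points.
Row-greedy (each student in turn takes its best remaining section) gives 335 points, worse by 45.

Max total: 380 points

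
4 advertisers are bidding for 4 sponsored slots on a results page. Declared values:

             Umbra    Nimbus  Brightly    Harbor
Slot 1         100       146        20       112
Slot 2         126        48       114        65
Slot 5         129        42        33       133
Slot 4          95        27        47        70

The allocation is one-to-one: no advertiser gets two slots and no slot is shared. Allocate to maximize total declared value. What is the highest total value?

Optimal: Umbra→Slot 4 ($95), Nimbus→Slot 1 ($146), Brightly→Slot 2 ($114), Harbor→Slot 5 ($133) — total 95+146+114+133 = $488.
Max-entry greedy (repeatedly take the single best remaining cell) gives $452, worse by 36.
Swapping Harbor↔Umbra (Harbor→Slot 4 $70, Umbra→Slot 5 $129) loses 29.
Every other assignment is strictly worse.

Maximum total: $488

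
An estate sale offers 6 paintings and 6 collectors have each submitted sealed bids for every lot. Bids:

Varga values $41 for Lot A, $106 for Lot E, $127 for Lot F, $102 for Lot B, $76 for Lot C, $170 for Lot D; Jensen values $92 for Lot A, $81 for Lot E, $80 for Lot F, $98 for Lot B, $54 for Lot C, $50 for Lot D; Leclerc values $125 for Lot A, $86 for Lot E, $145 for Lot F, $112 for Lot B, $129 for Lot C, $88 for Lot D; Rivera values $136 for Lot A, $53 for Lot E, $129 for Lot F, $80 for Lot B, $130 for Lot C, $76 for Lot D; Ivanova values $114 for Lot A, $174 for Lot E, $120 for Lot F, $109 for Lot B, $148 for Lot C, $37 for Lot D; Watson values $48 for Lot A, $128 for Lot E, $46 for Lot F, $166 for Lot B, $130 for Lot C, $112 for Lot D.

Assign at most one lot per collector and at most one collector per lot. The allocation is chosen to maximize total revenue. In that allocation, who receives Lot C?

Rivera receives Lot C.

This is the linear assignment problem.
Optimal: Varga→Lot D ($170), Jensen→Lot A ($92), Leclerc→Lot F ($145), Rivera→Lot C ($130), Ivanova→Lot E ($174), Watson→Lot B ($166) — total 170+92+145+130+174+166 = $877.
Column-greedy (each lot in turn goes to its best remaining collector) gives $747, worse by 130.
Next-best assignment: Varga→Lot D, Jensen→Lot A, Leclerc→Lot C, Rivera→Lot F, Ivanova→Lot E, Watson→Lot B = $860.
Every other assignment is strictly worse.
Rivera's own top lot is Lot A ($136), but forcing Rivera→Lot A and reassigning the rest optimally gives only $855 — worse by 22.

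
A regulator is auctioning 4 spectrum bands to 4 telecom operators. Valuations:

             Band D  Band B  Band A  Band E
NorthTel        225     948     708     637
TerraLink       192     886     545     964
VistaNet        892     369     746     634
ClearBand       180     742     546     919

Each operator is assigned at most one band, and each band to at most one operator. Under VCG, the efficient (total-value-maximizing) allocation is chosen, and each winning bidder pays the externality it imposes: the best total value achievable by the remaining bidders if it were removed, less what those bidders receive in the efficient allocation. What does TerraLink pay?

TerraLink pays $240M.

Efficient allocation: NorthTel→Band A ($708M), TerraLink→Band B ($886M), VistaNet→Band D ($892M), ClearBand→Band E ($919M); total welfare W = $3405M.
TerraLink receives Band B at value $886M, so the others get W − 886 = $2519M.
Without TerraLink: best allocation of the remaining 3 bidders over all 4 bands is NorthTel→Band B ($948M), VistaNet→Band D ($892M), ClearBand→Band E ($919M), total $2759M.
VCG payment = (others' best without TerraLink) − (others' welfare with TerraLink) = 2759 − 2519 = $240M.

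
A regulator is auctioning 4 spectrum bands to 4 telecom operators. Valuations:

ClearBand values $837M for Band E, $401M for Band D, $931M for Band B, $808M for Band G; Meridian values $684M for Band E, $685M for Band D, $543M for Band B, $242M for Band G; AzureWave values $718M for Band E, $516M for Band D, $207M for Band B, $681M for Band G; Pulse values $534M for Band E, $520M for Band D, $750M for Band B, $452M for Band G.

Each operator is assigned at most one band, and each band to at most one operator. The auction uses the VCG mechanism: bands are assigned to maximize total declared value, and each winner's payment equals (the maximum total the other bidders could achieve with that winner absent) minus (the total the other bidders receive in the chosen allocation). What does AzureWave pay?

Efficient allocation: ClearBand→Band G ($808M), Meridian→Band D ($685M), AzureWave→Band E ($718M), Pulse→Band B ($750M); total welfare W = $2961M.
AzureWave receives Band E at value $718M, so the others get W − 718 = $2243M.
Without AzureWave: best allocation of the remaining 3 bidders over all 4 bands is ClearBand→Band E ($837M), Meridian→Band D ($685M), Pulse→Band B ($750M), total $2272M.
VCG payment = (others' best without AzureWave) − (others' welfare with AzureWave) = 2272 − 2243 = $29M.

AzureWave pays $29M.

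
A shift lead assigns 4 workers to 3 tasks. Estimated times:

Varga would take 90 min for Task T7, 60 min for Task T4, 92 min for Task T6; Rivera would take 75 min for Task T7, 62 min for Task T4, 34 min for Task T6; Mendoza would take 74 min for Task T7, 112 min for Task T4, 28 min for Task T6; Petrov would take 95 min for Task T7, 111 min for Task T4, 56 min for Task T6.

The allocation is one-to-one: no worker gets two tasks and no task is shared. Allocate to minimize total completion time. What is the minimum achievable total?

Min total: 163 min

Optimal: Rivera→Task T7 (75 min), Varga→Task T4 (60 min), Mendoza→Task T6 (28 min) — total 75+60+28 = 163 min.
Row-greedy (each worker in turn takes its cheapest remaining task) gives 168 min, worse by 5.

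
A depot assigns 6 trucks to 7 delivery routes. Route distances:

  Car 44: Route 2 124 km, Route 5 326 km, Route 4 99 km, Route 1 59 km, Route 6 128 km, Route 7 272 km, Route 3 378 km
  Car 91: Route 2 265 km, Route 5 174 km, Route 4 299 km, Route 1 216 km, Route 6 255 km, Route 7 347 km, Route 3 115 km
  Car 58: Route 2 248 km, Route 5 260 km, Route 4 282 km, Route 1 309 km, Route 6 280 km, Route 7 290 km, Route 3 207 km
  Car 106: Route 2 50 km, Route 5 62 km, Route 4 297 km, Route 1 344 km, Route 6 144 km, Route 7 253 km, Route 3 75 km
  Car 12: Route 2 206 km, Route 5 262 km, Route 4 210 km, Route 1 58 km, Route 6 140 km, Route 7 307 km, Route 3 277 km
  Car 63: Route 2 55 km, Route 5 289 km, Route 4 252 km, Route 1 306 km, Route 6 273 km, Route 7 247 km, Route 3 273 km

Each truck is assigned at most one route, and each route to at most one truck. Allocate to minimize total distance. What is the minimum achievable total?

Minimum total: 669 km

Optimal: Car 44→Route 4 (99 km), Car 91→Route 3 (115 km), Car 58→Route 6 (280 km), Car 106→Route 5 (62 km), Car 12→Route 1 (58 km), Car 63→Route 2 (55 km) — total 99+115+280+62+58+55 = 669 km.
Column-greedy (each route in turn goes to its cheapest remaining truck) gives 944 km, worse by 275.
Next-best assignment: Car 44→Route 4, Car 91→Route 3, Car 58→Route 7, Car 106→Route 5, Car 12→Route 1, Car 63→Route 2 = 679 km.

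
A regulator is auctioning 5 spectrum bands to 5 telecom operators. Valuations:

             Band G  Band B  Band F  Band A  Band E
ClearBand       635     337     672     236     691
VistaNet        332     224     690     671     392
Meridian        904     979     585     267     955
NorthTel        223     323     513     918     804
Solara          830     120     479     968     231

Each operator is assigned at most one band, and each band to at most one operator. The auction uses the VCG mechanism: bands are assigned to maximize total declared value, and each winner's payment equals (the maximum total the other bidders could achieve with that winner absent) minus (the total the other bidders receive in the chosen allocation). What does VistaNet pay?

Efficient allocation: ClearBand→Band E ($691M), VistaNet→Band F ($690M), Meridian→Band B ($979M), NorthTel→Band A ($918M), Solara→Band G ($830M); total welfare W = $4108M.
VistaNet receives Band F at value $690M, so the others get W − 690 = $3418M.
Without VistaNet: best allocation of the remaining 4 bidders over all 5 bands is ClearBand→Band F ($672M), Meridian→Band B ($979M), NorthTel→Band E ($804M), Solara→Band A ($968M), total $3423M.
VCG payment = (others' best without VistaNet) − (others' welfare with VistaNet) = 3423 − 3418 = $5M.

VistaNet pays $5M.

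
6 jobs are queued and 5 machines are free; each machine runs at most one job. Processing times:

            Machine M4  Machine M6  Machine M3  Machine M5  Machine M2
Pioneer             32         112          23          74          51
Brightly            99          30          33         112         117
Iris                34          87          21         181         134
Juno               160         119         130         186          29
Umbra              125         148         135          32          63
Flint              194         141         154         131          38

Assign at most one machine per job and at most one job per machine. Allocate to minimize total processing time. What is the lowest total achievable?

Optimal: Pioneer→Machine M4 (32 min), Brightly→Machine M6 (30 min), Iris→Machine M3 (21 min), Umbra→Machine M5 (32 min), Juno→Machine M2 (29 min) — total 32+30+21+32+29 = 144 min.
Row-greedy (each job in turn takes its cheapest remaining machine) gives 148 min, worse by 4.
Next-best assignment: Iris→Machine M4, Brightly→Machine M6, Pioneer→Machine M3, Umbra→Machine M5, Juno→Machine M2 = 148 min.
No other one-to-one assignment undercuts 144 min.

Min total: 144 min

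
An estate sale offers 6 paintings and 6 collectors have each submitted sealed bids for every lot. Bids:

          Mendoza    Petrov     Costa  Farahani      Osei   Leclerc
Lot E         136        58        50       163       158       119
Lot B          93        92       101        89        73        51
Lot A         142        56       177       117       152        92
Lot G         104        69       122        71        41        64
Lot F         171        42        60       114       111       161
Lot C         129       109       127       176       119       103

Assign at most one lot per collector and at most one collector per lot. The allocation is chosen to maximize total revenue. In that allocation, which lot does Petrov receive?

Treat this as an assignment problem: match each collector to one lot.
Optimal: Mendoza→Lot G ($104), Petrov→Lot B ($92), Costa→Lot A ($177), Farahani→Lot C ($176), Osei→Lot E ($158), Leclerc→Lot F ($161) — total 104+92+177+176+158+161 = $868.
Column-greedy (each lot in turn goes to its best remaining collector) gives $790, worse by 78.
Every other assignment is strictly worse.
Petrov's own top lot is Lot C ($109), but forcing Petrov→Lot C and reassigning the rest optimally gives only $800 — worse by 68.

Petrov receives Lot B.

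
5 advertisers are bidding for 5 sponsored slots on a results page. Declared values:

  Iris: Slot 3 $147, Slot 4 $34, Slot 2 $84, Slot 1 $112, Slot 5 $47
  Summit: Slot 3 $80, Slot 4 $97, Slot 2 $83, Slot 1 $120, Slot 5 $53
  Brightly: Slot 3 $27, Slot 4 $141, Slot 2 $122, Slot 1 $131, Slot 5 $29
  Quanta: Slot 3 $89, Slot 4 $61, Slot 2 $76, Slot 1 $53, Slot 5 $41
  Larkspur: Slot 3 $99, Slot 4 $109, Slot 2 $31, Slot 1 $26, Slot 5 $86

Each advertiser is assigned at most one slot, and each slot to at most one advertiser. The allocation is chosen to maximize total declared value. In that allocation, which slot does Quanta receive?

Treat this as an assignment problem: match each advertiser to one slot.
Optimal: Iris→Slot 3 ($147), Summit→Slot 1 ($120), Brightly→Slot 4 ($141), Quanta→Slot 2 ($76), Larkspur→Slot 5 ($86) — total 147+120+141+76+86 = $570.
Column-greedy (each slot in turn goes to its best remaining advertiser) gives $510, worse by 60.
Next-best assignment: Iris→Slot 3, Summit→Slot 1, Brightly→Slot 2, Quanta→Slot 5, Larkspur→Slot 4 = $539.
Checked against all permutations: $570 is optimal.
Quanta's own top slot is Slot 3 ($89), but forcing Quanta→Slot 3 and reassigning the rest optimally gives only $520 — worse by 50.

Quanta receives Slot 2.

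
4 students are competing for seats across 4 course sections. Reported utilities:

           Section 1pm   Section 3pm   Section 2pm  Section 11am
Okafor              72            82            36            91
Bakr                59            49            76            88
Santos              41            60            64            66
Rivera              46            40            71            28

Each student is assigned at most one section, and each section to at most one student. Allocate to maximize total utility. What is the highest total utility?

Optimal: Okafor→Section 1pm (72 points), Bakr→Section 11am (88 points), Santos→Section 3pm (60 points), Rivera→Section 2pm (71 points) — total 72+88+60+71 = 291 points.
Column-greedy (each section in turn goes to its best remaining student) gives 236 points, worse by 55.

Maximum total: 291 points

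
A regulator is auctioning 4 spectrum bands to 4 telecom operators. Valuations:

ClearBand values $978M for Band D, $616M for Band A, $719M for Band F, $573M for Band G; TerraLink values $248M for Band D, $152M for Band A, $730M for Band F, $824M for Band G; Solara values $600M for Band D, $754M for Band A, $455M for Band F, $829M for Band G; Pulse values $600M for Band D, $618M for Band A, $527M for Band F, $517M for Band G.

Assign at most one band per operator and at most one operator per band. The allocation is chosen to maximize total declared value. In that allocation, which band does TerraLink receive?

Optimal: ClearBand→Band D ($978M), TerraLink→Band F ($730M), Solara→Band G ($829M), Pulse→Band A ($618M) — total 978+730+829+618 = $3155M.
Checked against all permutations: $3155M is optimal.
TerraLink's own top band is Band G ($824M), but forcing TerraLink→Band G and reassigning the rest optimally gives only $3083M — worse by 72.

TerraLink receives Band F.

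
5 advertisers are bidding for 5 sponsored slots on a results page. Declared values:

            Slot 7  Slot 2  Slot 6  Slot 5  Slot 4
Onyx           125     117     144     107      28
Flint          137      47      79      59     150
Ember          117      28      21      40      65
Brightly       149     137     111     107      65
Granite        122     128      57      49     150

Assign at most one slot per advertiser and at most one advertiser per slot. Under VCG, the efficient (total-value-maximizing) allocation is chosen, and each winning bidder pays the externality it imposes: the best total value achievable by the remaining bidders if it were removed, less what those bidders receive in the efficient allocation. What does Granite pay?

Efficient allocation: Onyx→Slot 6 ($144), Flint→Slot 4 ($150), Ember→Slot 7 ($117), Brightly→Slot 5 ($107), Granite→Slot 2 ($128); total welfare W = $646.
Granite receives Slot 2 at value $128, so the others get W − 128 = $518.
Without Granite: best allocation of the remaining 4 bidders over all 5 slots is Onyx→Slot 6 ($144), Flint→Slot 4 ($150), Ember→Slot 7 ($117), Brightly→Slot 2 ($137), total $548.
VCG payment = (others' best without Granite) − (others' welfare with Granite) = 548 − 518 = $30.

Granite pays $30.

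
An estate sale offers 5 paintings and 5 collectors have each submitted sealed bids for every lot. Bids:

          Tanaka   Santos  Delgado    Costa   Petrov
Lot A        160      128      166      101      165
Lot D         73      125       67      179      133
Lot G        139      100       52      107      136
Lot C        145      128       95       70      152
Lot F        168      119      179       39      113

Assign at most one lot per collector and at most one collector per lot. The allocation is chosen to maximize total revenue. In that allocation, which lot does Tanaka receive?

Tanaka receives Lot G.

Optimal: Tanaka→Lot G ($139), Santos→Lot C ($128), Delgado→Lot F ($179), Costa→Lot D ($179), Petrov→Lot A ($165) — total 139+128+179+179+165 = $790.
Next-best assignment: Tanaka→Lot A, Santos→Lot C, Delgado→Lot F, Costa→Lot D, Petrov→Lot G = $782.
Checked against all permutations: $790 is optimal.
Tanaka's own top lot is Lot F ($168), but forcing Tanaka→Lot F and reassigning the rest optimally gives only $777 — worse by 13.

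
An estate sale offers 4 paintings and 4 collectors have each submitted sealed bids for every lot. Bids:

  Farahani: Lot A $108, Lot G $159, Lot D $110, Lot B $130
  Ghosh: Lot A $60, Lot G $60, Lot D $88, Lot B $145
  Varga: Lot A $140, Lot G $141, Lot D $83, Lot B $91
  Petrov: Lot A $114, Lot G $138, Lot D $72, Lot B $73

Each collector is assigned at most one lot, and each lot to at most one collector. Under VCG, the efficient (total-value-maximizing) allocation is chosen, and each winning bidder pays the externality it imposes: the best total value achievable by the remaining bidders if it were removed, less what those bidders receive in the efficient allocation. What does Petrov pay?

Efficient allocation: Farahani→Lot D ($110), Ghosh→Lot B ($145), Varga→Lot A ($140), Petrov→Lot G ($138); total welfare W = $533.
Petrov receives Lot G at value $138, so the others get W − 138 = $395.
Without Petrov: best allocation of the remaining 3 bidders over all 4 lots is Farahani→Lot G ($159), Ghosh→Lot B ($145), Varga→Lot A ($140), total $444.
VCG payment = (others' best without Petrov) − (others' welfare with Petrov) = 444 − 395 = $49.

Petrov pays $49.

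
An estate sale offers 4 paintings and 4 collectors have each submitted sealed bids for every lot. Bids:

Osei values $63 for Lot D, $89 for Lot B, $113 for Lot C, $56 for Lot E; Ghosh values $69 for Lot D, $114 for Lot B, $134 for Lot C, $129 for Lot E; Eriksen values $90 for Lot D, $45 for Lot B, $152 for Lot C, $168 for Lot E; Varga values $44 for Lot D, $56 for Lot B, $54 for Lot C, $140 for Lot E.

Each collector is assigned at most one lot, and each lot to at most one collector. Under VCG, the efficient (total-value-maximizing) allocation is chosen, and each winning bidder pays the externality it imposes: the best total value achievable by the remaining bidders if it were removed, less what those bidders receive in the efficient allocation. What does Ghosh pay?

Ghosh pays $26.

Efficient allocation: Osei→Lot D ($63), Ghosh→Lot B ($114), Eriksen→Lot C ($152), Varga→Lot E ($140); total welfare W = $469.
Ghosh receives Lot B at value $114, so the others get W − 114 = $355.
Without Ghosh: best allocation of the remaining 3 bidders over all 4 lots is Osei→Lot B ($89), Eriksen→Lot C ($152), Varga→Lot E ($140), total $381.
VCG payment = (others' best without Ghosh) − (others' welfare with Ghosh) = 381 − 355 = $26.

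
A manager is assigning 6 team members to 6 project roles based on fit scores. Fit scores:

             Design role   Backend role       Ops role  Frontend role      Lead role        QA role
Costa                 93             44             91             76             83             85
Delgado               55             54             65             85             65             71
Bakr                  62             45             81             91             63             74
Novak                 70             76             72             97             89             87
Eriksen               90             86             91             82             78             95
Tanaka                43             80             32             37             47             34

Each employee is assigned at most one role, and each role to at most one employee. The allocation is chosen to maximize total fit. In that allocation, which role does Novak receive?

Novak receives Lead role.

Treat this as an assignment problem: match each employee to one role.
Optimal: Costa→Design role (93 pts), Delgado→Frontend role (85 pts), Bakr→Ops role (81 pts), Novak→Lead role (89 pts), Eriksen→QA role (95 pts), Tanaka→Backend role (80 pts) — total 93+85+81+89+95+80 = 523 pts.
Column-greedy (each role in turn goes to its best remaining employee) gives 456 pts, worse by 67.
Novak's own top role is Frontend role (97 pts), but forcing Novak→Frontend role and reassigning the rest optimally gives only 511 pts — worse by 12.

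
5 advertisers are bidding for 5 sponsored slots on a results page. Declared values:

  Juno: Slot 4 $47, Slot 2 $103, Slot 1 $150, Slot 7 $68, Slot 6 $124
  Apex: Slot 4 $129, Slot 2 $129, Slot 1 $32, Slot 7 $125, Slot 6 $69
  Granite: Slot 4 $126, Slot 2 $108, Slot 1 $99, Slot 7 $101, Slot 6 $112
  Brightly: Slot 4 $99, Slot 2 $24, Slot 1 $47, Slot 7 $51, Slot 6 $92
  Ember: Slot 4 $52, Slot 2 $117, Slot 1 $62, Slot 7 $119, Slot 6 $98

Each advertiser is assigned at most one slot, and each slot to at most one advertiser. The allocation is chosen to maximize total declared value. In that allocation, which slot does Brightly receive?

Optimal: Juno→Slot 1 ($150), Apex→Slot 2 ($129), Granite→Slot 4 ($126), Brightly→Slot 6 ($92), Ember→Slot 7 ($119) — total 150+129+126+92+119 = $616.
Row-greedy (each advertiser in turn takes its best remaining slot) gives $559, worse by 57.
Checked against all permutations: $616 is optimal.
Brightly's own top slot is Slot 4 ($99), but forcing Brightly→Slot 4 and reassigning the rest optimally gives only $609 — worse by 7.

Brightly receives Slot 6.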